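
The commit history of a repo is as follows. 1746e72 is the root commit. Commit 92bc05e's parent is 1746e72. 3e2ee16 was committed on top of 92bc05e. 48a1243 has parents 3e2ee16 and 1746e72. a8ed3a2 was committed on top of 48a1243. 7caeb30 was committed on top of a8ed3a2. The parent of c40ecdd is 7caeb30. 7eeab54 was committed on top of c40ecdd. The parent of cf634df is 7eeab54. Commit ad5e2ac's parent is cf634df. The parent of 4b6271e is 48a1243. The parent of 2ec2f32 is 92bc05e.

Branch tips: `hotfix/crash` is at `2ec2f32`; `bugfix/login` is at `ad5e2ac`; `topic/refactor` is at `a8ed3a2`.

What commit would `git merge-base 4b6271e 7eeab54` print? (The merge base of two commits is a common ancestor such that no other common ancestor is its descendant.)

48a1243

Ancestors of 4b6271e: {1746e72, 3e2ee16, 48a1243, 4b6271e, 92bc05e}.
Ancestors of 7eeab54: {1746e72, 3e2ee16, 48a1243, 7caeb30, 7eeab54, 92bc05e, a8ed3a2, c40ecdd}.
Common ancestors: {1746e72, 3e2ee16, 48a1243, 92bc05e}.
Among these, 48a1243 is not an ancestor of any other common ancestor — it is the merge base.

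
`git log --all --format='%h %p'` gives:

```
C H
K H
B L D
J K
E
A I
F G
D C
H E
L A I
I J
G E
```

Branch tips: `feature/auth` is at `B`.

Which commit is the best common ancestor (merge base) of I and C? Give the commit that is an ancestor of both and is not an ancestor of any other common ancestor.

H

Ancestors of I: {E, H, I, J, K}.
Ancestors of C: {C, E, H}.
Common ancestors: {E, H}.
Among these, H is not an ancestor of any other common ancestor — it is the merge base.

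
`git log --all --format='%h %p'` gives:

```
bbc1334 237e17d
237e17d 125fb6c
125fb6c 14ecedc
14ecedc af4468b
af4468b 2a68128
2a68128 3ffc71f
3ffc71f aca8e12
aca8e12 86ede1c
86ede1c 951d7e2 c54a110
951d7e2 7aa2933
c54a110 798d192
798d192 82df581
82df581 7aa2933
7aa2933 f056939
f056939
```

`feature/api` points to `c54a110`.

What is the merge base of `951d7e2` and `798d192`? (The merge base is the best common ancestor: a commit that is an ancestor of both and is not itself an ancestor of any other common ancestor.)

7aa2933

Ancestors of 951d7e2: {7aa2933, 951d7e2, f056939}.
Ancestors of 798d192: {798d192, 7aa2933, 82df581, f056939}.
Common ancestors: {7aa2933, f056939}.
Among these, 7aa2933 is not an ancestor of any other common ancestor — it is the merge base.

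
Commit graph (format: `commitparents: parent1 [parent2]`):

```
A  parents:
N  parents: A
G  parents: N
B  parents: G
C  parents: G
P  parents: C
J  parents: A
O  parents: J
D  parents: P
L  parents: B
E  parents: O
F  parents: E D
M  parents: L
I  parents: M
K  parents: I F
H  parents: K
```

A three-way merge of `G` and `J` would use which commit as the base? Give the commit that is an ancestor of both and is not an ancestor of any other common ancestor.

Ancestors of G: {A, G, N}.
Ancestors of J: {A, J}.
Common ancestors: {A}.
The only common ancestor is A, so it is the merge base.

A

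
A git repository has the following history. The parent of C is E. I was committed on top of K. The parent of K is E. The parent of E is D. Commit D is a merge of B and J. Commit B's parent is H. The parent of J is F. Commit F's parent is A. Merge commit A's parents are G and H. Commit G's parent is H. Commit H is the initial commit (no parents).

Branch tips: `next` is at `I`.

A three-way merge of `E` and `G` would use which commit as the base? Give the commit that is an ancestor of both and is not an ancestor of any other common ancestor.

G

Ancestors of E: {A, B, D, E, F, G, H, J}.
Ancestors of G: {G, H}.
Common ancestors: {G, H}.
Among these, G is not an ancestor of any other common ancestor — it is the merge base.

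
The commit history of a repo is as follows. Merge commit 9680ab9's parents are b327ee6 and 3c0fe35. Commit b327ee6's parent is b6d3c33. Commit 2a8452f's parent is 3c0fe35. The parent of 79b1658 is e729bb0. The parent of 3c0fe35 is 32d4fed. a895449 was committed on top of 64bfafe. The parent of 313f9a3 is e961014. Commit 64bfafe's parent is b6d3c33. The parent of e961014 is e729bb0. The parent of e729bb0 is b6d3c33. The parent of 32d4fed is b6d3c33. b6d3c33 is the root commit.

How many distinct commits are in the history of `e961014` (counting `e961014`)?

Walking parent pointers from e961014: reachable set = {b6d3c33, e729bb0, e961014}.
That is 3 commits.

3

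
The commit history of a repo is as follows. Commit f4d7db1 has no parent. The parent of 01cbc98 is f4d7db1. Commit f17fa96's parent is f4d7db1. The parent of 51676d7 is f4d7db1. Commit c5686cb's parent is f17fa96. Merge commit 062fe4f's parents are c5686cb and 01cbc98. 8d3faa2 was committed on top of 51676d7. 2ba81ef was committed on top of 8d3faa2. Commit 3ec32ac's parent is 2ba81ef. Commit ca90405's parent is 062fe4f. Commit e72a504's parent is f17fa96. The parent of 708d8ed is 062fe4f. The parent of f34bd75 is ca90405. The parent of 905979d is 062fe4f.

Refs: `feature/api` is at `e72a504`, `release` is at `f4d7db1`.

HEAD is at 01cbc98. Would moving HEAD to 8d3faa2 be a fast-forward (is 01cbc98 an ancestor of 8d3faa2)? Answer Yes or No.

A fast-forward from 01cbc98 to 8d3faa2 is possible iff 01cbc98 is an ancestor of 8d3faa2.
Ancestors of 8d3faa2: {51676d7, 8d3faa2, f4d7db1}.
01cbc98 is not among them, so fast-forward is not possible.

No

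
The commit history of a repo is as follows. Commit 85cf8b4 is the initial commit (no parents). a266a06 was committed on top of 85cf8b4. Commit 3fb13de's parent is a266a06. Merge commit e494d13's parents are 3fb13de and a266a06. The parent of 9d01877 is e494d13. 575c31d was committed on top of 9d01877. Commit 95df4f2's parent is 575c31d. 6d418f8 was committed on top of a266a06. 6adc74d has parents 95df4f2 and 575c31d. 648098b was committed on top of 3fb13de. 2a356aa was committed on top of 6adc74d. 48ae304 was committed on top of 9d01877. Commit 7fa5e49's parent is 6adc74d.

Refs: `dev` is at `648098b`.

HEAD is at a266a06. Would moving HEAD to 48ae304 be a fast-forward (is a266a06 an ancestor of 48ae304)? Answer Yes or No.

Yes

A fast-forward from a266a06 to 48ae304 is possible iff a266a06 is an ancestor of 48ae304.
Ancestors of 48ae304: {3fb13de, 48ae304, 85cf8b4, 9d01877, a266a06, e494d13}.
a266a06 is among them, so fast-forward is possible.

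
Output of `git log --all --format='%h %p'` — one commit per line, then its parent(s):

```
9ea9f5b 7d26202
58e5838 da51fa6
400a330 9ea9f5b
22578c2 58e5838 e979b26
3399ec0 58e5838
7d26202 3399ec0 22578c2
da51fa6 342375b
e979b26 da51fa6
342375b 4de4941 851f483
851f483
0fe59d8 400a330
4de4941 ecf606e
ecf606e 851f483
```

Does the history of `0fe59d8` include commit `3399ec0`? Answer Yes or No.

Ancestors of 0fe59d8 (commits reachable by following parents): {0fe59d8, 22578c2, 3399ec0, 342375b, 400a330, 4de4941, 58e5838, 7d26202, 851f483, 9ea9f5b, da51fa6, e979b26, ecf606e}.
3399ec0 is in that set, so it is an ancestor of 0fe59d8.

Yes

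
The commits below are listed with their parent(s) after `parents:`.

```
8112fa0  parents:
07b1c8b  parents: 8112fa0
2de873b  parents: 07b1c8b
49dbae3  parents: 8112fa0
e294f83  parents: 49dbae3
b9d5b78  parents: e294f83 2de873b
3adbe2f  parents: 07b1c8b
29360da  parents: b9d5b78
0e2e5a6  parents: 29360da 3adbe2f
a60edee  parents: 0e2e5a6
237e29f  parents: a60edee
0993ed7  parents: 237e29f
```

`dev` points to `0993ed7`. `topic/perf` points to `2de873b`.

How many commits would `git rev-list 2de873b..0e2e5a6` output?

6

Reachable from 0e2e5a6: {07b1c8b, 0e2e5a6, 29360da, 2de873b, 3adbe2f, 49dbae3, 8112fa0, b9d5b78, e294f83}.
Reachable from 2de873b: {07b1c8b, 2de873b, 8112fa0}.
In 0e2e5a6's history but not 2de873b's: {0e2e5a6, 29360da, 3adbe2f, 49dbae3, b9d5b78, e294f83} — 6 commits.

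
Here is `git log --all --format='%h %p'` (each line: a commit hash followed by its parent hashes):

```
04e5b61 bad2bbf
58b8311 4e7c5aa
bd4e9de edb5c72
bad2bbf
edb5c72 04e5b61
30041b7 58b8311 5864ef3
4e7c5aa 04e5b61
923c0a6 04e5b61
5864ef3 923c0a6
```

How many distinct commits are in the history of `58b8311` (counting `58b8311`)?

Walking parent pointers from 58b8311: reachable set = {04e5b61, 4e7c5aa, 58b8311, bad2bbf}.
That is 4 commits.

4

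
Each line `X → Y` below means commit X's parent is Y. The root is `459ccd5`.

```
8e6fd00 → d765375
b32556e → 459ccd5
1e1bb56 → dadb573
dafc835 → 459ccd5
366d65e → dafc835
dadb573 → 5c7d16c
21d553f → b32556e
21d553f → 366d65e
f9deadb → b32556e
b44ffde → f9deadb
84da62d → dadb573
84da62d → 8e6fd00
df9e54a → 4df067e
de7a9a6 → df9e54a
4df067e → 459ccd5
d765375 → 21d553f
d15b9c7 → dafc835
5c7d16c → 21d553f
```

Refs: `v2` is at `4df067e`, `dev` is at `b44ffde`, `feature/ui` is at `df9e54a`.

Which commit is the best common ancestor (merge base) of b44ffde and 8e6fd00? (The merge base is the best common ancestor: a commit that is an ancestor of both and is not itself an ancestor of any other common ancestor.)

b32556e

Ancestors of b44ffde: {459ccd5, b32556e, b44ffde, f9deadb}.
Ancestors of 8e6fd00: {21d553f, 366d65e, 459ccd5, 8e6fd00, b32556e, d765375, dafc835}.
Common ancestors: {459ccd5, b32556e}.
Among these, b32556e is not an ancestor of any other common ancestor — it is the merge base.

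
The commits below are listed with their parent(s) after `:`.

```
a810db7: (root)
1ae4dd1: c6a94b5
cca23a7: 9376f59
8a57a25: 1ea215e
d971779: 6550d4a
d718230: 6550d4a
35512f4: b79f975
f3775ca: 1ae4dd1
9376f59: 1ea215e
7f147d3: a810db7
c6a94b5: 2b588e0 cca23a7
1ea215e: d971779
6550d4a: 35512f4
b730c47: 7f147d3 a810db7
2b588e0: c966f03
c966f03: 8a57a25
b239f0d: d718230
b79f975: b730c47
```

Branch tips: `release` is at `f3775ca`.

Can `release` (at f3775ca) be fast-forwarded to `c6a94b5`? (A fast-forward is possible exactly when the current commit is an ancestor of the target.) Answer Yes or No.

No

A fast-forward from f3775ca to c6a94b5 is possible iff f3775ca is an ancestor of c6a94b5.
Ancestors of c6a94b5: {1ea215e, 2b588e0, 35512f4, 6550d4a, 7f147d3, 8a57a25, 9376f59, a810db7, b730c47, b79f975, c6a94b5, c966f03, cca23a7, d971779}.
f3775ca is not among them, so fast-forward is not possible.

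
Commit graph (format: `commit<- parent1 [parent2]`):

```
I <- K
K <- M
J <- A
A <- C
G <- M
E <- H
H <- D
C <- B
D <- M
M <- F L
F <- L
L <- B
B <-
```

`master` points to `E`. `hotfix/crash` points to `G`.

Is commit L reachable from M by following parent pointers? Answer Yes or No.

Yes

Ancestors of M (commits reachable by following parents): {B, F, L, M}.
L is in that set, so it is an ancestor of M.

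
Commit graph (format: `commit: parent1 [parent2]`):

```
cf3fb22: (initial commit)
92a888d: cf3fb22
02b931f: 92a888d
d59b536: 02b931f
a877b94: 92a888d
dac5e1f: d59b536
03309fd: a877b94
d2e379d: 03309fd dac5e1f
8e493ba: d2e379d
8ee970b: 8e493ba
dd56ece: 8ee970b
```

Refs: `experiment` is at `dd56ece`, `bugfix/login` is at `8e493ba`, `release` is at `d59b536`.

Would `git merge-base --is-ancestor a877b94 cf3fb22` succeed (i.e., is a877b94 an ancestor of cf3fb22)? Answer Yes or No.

Ancestors of cf3fb22: {cf3fb22}.
a877b94 is not in that set, so it is not an ancestor of cf3fb22.

No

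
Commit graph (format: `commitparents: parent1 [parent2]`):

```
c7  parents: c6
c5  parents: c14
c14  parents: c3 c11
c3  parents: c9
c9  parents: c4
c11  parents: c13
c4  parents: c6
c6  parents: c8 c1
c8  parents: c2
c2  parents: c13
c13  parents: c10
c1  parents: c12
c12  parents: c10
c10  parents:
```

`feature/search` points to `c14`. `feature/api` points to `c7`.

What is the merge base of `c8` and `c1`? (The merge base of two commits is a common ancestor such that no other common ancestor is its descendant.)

c10

Ancestors of c8: {c10, c13, c2, c8}.
Ancestors of c1: {c1, c10, c12}.
Common ancestors: {c10}.
The only common ancestor is c10, so it is the merge base.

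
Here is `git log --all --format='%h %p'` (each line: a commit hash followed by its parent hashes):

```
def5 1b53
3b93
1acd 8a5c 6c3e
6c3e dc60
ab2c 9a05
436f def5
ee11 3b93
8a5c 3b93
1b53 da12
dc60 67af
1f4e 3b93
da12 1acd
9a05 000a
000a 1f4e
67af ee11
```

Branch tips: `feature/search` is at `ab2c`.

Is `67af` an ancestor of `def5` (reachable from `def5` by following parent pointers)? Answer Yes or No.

Yes

Ancestors of def5 (commits reachable by following parents): {1acd, 1b53, 3b93, 67af, 6c3e, 8a5c, da12, dc60, def5, ee11}.
67af is in that set, so it is an ancestor of def5.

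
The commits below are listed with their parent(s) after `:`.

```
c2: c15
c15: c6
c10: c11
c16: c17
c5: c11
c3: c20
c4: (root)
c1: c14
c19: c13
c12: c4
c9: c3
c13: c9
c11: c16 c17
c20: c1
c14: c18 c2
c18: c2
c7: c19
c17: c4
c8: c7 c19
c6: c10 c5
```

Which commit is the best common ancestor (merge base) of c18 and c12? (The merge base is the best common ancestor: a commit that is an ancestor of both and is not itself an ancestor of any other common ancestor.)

c4

Ancestors of c18: {c10, c11, c15, c16, c17, c18, c2, c4, c5, c6}.
Ancestors of c12: {c12, c4}.
Common ancestors: {c4}.
The only common ancestor is c4, so it is the merge base.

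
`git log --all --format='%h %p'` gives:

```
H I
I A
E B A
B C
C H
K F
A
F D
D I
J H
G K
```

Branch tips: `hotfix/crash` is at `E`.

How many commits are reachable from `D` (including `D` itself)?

Walking parent pointers from D: reachable set = {A, D, I}.
That is 3 commits.

3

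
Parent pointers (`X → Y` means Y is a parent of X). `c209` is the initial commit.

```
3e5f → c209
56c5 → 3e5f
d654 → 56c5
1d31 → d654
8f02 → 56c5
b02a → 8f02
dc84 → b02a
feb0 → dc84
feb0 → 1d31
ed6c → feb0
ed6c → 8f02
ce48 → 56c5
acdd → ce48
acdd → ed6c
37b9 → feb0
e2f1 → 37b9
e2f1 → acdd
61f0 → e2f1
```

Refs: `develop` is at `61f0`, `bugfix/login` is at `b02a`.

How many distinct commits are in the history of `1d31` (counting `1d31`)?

5

Walking parent pointers from 1d31: reachable set = {1d31, 3e5f, 56c5, c209, d654}.
That is 5 commits.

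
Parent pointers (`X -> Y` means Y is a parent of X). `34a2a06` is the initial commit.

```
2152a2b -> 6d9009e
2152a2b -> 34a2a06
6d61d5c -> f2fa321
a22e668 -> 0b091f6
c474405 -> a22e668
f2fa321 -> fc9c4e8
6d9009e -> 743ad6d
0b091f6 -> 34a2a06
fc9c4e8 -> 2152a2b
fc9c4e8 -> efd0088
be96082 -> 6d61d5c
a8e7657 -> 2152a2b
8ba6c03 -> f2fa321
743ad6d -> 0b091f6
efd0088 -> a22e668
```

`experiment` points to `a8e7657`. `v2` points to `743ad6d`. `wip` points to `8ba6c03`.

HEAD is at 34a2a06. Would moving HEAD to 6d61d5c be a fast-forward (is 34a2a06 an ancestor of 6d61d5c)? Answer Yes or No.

A fast-forward from 34a2a06 to 6d61d5c is possible iff 34a2a06 is an ancestor of 6d61d5c.
Ancestors of 6d61d5c: {0b091f6, 2152a2b, 34a2a06, 6d61d5c, 6d9009e, 743ad6d, a22e668, efd0088, f2fa321, fc9c4e8}.
34a2a06 is among them, so fast-forward is possible.

Yes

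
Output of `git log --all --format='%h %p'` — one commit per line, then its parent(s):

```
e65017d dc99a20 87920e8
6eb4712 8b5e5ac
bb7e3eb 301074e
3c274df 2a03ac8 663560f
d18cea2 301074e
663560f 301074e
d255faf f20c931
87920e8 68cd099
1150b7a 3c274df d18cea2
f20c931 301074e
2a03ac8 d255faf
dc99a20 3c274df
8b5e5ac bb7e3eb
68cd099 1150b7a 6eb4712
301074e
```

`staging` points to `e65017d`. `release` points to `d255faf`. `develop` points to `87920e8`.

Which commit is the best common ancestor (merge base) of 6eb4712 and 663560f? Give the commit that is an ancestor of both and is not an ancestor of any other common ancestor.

301074e

Ancestors of 6eb4712: {301074e, 6eb4712, 8b5e5ac, bb7e3eb}.
Ancestors of 663560f: {301074e, 663560f}.
Common ancestors: {301074e}.
The only common ancestor is 301074e, so it is the merge base.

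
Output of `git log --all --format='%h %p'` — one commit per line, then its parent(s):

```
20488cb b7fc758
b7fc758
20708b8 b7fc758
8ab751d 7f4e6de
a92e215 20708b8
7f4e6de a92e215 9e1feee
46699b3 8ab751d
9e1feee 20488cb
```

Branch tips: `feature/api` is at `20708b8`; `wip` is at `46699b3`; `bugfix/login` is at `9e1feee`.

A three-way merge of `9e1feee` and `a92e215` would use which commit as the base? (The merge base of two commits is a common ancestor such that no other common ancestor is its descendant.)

Ancestors of 9e1feee: {20488cb, 9e1feee, b7fc758}.
Ancestors of a92e215: {20708b8, a92e215, b7fc758}.
Common ancestors: {b7fc758}.
The only common ancestor is b7fc758, so it is the merge base.

b7fc758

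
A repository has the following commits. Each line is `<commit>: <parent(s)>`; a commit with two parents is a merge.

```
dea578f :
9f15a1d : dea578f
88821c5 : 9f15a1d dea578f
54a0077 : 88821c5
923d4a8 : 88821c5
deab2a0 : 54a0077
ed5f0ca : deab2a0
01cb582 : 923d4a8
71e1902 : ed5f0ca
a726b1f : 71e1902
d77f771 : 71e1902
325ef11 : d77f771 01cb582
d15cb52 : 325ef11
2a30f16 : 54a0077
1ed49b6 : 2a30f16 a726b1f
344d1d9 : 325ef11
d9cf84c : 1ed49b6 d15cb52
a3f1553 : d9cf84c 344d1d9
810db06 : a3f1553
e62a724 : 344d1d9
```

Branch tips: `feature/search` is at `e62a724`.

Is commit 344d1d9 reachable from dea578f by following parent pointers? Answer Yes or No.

Ancestors of dea578f: {dea578f}.
344d1d9 is not in that set, so it is not an ancestor of dea578f.

No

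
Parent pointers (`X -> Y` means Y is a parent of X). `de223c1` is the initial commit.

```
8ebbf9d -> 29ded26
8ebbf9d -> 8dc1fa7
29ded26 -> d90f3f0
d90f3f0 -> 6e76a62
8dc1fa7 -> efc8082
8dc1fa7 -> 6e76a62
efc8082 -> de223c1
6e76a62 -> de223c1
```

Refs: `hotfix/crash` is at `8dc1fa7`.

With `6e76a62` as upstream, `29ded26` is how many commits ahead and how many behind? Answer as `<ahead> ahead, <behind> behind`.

2 ahead, 0 behind

Reachable from 29ded26: {29ded26, 6e76a62, d90f3f0, de223c1}.
Reachable from 6e76a62: {6e76a62, de223c1}.
Only in 29ded26's history (ahead): {29ded26, d90f3f0} — 2.
Only in 6e76a62's history (behind): {} — 0.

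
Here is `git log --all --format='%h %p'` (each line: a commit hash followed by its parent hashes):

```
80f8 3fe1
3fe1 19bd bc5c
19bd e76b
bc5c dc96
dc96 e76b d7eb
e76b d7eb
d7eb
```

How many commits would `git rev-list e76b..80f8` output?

5

Reachable from 80f8: {19bd, 3fe1, 80f8, bc5c, d7eb, dc96, e76b}.
Reachable from e76b: {d7eb, e76b}.
In 80f8's history but not e76b's: {19bd, 3fe1, 80f8, bc5c, dc96} — 5 commits.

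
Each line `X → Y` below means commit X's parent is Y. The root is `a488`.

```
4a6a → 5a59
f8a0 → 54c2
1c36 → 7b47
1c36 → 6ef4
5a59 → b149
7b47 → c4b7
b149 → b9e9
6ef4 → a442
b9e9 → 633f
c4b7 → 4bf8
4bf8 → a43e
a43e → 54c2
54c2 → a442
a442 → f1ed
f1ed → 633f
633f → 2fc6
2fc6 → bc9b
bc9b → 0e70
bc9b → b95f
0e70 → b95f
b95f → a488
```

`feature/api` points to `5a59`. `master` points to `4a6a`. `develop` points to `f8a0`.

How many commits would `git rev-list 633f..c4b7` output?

6

Reachable from c4b7: {0e70, 2fc6, 4bf8, 54c2, 633f, a43e, a442, a488, b95f, bc9b, c4b7, f1ed}.
Reachable from 633f: {0e70, 2fc6, 633f, a488, b95f, bc9b}.
In c4b7's history but not 633f's: {4bf8, 54c2, a43e, a442, c4b7, f1ed} — 6 commits.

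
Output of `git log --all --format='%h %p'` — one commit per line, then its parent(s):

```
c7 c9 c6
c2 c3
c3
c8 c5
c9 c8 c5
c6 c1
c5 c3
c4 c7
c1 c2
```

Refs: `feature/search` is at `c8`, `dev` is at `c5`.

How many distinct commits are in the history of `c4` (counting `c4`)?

Walking parent pointers from c4: reachable set = {c1, c2, c3, c4, c5, c6, c7, c8, c9}.
That is 9 commits.

9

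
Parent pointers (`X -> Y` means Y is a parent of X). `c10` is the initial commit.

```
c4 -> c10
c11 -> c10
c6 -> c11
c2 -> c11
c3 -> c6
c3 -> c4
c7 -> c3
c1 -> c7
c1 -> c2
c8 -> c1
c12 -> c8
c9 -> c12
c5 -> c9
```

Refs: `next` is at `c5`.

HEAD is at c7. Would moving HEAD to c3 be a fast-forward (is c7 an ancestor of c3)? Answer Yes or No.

A fast-forward from c7 to c3 is possible iff c7 is an ancestor of c3.
Ancestors of c3: {c10, c11, c3, c4, c6}.
c7 is not among them, so fast-forward is not possible.

No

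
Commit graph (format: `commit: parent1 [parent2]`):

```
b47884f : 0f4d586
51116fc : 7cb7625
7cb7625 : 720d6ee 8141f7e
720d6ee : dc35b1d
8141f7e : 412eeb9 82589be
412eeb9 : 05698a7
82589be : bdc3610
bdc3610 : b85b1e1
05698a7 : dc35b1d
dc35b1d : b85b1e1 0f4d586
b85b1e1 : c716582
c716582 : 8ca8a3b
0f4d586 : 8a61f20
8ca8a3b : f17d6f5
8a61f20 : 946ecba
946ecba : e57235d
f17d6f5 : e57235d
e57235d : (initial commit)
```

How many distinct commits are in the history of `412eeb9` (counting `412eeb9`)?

11

Walking parent pointers from 412eeb9: reachable set = {05698a7, 0f4d586, 412eeb9, 8a61f20, 8ca8a3b, 946ecba, b85b1e1, c716582, dc35b1d, e57235d, f17d6f5}.
That is 11 commits.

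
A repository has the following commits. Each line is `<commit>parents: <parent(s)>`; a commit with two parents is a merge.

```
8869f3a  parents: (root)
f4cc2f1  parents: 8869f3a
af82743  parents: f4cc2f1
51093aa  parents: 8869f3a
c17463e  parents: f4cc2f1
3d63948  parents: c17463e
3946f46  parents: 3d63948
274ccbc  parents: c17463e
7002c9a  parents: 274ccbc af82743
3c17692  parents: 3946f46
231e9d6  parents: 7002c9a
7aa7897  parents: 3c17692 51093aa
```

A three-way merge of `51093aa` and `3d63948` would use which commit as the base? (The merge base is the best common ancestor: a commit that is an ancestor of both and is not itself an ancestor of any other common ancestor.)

Ancestors of 51093aa: {51093aa, 8869f3a}.
Ancestors of 3d63948: {3d63948, 8869f3a, c17463e, f4cc2f1}.
Common ancestors: {8869f3a}.
The only common ancestor is 8869f3a, so it is the merge base.

8869f3a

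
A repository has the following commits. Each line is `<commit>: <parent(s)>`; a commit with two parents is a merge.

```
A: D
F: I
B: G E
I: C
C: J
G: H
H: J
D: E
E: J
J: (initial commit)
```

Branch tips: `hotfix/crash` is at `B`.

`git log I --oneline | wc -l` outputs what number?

3

Walking parent pointers from I: reachable set = {C, I, J}.
That is 3 commits.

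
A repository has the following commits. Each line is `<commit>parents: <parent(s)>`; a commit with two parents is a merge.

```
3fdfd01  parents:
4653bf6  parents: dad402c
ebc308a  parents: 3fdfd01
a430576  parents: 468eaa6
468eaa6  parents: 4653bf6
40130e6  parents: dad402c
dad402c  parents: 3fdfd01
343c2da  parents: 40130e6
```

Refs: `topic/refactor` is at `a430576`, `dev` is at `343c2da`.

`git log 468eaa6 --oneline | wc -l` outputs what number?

Walking parent pointers from 468eaa6: reachable set = {3fdfd01, 4653bf6, 468eaa6, dad402c}.
That is 4 commits.

4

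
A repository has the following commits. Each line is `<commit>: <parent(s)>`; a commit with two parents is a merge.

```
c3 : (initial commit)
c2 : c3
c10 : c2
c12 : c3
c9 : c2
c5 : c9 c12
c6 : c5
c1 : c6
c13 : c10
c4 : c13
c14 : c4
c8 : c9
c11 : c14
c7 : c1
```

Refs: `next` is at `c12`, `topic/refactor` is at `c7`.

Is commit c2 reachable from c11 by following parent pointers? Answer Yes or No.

Ancestors of c11 (commits reachable by following parents): {c10, c11, c13, c14, c2, c3, c4}.
c2 is in that set, so it is an ancestor of c11.

Yes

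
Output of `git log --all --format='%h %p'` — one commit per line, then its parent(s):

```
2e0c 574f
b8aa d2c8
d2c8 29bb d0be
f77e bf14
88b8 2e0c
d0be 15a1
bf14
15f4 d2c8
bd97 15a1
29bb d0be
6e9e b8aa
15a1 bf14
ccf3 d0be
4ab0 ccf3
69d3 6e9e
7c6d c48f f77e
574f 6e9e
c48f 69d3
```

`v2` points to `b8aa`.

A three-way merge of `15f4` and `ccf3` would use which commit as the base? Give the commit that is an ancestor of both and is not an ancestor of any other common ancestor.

d0be

Ancestors of 15f4: {15a1, 15f4, 29bb, bf14, d0be, d2c8}.
Ancestors of ccf3: {15a1, bf14, ccf3, d0be}.
Common ancestors: {15a1, bf14, d0be}.
Among these, d0be is not an ancestor of any other common ancestor — it is the merge base.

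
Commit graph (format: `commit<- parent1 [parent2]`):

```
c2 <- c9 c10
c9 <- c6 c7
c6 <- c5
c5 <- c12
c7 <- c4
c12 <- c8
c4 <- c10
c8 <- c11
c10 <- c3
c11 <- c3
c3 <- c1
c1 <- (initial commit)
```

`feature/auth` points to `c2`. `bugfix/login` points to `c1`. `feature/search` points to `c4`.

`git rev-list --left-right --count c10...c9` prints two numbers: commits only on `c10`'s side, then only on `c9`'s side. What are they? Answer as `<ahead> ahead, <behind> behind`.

0 ahead, 8 behind

Reachable from c10: {c1, c10, c3}.
Reachable from c9: {c1, c10, c11, c12, c3, c4, c5, c6, c7, c8, c9}.
Only in c10's history (ahead): {} — 0.
Only in c9's history (behind): {c11, c12, c4, c5, c6, c7, c8, c9} — 8.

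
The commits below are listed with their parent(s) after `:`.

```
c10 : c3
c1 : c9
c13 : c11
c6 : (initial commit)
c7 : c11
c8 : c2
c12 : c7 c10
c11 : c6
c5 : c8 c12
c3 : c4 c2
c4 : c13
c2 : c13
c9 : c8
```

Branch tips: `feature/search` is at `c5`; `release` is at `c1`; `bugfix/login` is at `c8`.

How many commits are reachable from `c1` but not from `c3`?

3

Reachable from c1: {c1, c11, c13, c2, c6, c8, c9}.
Reachable from c3: {c11, c13, c2, c3, c4, c6}.
In c1's history but not c3's: {c1, c8, c9} — 3 commits.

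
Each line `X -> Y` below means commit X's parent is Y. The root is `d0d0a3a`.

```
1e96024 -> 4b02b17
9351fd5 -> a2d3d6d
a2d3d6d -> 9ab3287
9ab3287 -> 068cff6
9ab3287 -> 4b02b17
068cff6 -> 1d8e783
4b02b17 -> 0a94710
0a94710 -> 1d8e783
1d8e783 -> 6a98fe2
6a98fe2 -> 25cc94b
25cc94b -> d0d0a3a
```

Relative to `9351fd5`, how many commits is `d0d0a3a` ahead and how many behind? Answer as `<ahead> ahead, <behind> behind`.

0 ahead, 9 behind

Reachable from d0d0a3a: {d0d0a3a}.
Reachable from 9351fd5: {068cff6, 0a94710, 1d8e783, 25cc94b, 4b02b17, 6a98fe2, 9351fd5, 9ab3287, a2d3d6d, d0d0a3a}.
Only in d0d0a3a's history (ahead): {} — 0.
Only in 9351fd5's history (behind): {068cff6, 0a94710, 1d8e783, 25cc94b, 4b02b17, 6a98fe2, 9351fd5, 9ab3287, a2d3d6d} — 9.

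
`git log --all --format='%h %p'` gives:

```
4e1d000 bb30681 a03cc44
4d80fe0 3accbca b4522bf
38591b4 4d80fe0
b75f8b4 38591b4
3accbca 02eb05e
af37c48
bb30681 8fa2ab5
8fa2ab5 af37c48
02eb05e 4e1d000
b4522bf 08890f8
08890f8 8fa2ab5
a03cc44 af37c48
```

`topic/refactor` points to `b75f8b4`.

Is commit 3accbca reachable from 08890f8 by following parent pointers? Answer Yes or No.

Ancestors of 08890f8: {08890f8, 8fa2ab5, af37c48}.
3accbca is not in that set, so it is not an ancestor of 08890f8.

No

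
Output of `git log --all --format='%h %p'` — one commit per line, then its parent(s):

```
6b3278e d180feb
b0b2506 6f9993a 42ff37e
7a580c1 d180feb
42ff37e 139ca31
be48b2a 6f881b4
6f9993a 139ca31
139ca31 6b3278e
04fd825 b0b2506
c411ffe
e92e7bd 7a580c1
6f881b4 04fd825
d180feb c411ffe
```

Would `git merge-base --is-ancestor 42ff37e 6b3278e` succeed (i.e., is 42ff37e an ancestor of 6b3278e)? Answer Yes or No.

Ancestors of 6b3278e: {6b3278e, c411ffe, d180feb}.
42ff37e is not in that set, so it is not an ancestor of 6b3278e.

No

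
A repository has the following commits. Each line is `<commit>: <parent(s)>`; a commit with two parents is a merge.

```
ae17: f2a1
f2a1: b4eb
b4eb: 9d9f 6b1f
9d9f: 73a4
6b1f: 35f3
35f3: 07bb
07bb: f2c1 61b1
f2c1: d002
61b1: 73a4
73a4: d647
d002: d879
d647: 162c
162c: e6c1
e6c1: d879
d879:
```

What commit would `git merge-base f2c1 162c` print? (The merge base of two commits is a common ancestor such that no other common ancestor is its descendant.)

d879

Ancestors of f2c1: {d002, d879, f2c1}.
Ancestors of 162c: {162c, d879, e6c1}.
Common ancestors: {d879}.
The only common ancestor is d879, so it is the merge base.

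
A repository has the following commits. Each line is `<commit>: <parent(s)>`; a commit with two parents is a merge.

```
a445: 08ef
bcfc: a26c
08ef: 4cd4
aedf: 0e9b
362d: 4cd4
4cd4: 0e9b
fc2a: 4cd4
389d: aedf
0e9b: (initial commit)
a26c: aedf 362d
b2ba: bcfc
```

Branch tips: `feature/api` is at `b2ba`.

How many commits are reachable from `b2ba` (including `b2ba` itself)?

Walking parent pointers from b2ba: reachable set = {0e9b, 362d, 4cd4, a26c, aedf, b2ba, bcfc}.
That is 7 commits.

7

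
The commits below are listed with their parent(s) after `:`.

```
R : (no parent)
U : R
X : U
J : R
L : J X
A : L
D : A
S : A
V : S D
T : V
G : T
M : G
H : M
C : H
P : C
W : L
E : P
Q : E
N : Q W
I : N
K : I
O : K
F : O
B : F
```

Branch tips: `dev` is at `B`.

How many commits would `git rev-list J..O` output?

Reachable from O: {A, C, D, E, G, H, I, J, K, L, M, N, O, P, Q, R, S, T, U, V, W, X}.
Reachable from J: {J, R}.
In O's history but not J's: {A, C, D, E, G, H, I, K, L, M, N, O, P, Q, S, T, U, V, W, X} — 20 commits.

20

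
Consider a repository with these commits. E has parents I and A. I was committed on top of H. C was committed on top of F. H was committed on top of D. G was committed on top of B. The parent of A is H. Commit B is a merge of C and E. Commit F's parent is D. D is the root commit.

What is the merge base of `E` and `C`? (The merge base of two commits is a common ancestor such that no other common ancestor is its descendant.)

Ancestors of E: {A, D, E, H, I}.
Ancestors of C: {C, D, F}.
Common ancestors: {D}.
The only common ancestor is D, so it is the merge base.

D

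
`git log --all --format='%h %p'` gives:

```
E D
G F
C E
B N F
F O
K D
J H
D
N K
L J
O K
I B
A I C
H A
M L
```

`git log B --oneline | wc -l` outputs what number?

Walking parent pointers from B: reachable set = {B, D, F, K, N, O}.
That is 6 commits.

6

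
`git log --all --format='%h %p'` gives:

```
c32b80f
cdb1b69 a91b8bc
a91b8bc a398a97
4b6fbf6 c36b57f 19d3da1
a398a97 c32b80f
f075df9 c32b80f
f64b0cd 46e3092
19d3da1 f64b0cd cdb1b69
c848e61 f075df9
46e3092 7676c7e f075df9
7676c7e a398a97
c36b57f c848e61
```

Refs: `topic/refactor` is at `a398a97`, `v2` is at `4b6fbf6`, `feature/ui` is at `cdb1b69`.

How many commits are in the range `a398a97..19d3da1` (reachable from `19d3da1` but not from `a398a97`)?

Reachable from 19d3da1: {19d3da1, 46e3092, 7676c7e, a398a97, a91b8bc, c32b80f, cdb1b69, f075df9, f64b0cd}.
Reachable from a398a97: {a398a97, c32b80f}.
In 19d3da1's history but not a398a97's: {19d3da1, 46e3092, 7676c7e, a91b8bc, cdb1b69, f075df9, f64b0cd} — 7 commits.

7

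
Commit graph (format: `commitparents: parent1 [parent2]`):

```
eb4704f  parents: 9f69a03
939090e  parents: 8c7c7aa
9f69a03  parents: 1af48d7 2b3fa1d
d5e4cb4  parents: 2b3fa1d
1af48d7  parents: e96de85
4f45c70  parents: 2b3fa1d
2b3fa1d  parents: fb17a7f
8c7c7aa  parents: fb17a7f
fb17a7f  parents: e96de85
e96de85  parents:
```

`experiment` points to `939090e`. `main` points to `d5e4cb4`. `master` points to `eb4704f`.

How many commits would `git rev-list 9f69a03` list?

5

Walking parent pointers from 9f69a03: reachable set = {1af48d7, 2b3fa1d, 9f69a03, e96de85, fb17a7f}.
That is 5 commits.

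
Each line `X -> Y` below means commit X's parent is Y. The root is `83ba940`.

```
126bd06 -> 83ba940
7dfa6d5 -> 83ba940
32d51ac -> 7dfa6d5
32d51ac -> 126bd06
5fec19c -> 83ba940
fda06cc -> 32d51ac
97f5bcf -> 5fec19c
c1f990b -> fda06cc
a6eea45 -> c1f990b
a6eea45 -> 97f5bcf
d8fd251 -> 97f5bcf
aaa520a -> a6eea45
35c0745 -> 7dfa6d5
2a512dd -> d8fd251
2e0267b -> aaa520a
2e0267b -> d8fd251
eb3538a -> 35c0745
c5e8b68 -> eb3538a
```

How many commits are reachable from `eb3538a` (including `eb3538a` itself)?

4

Walking parent pointers from eb3538a: reachable set = {35c0745, 7dfa6d5, 83ba940, eb3538a}.
That is 4 commits.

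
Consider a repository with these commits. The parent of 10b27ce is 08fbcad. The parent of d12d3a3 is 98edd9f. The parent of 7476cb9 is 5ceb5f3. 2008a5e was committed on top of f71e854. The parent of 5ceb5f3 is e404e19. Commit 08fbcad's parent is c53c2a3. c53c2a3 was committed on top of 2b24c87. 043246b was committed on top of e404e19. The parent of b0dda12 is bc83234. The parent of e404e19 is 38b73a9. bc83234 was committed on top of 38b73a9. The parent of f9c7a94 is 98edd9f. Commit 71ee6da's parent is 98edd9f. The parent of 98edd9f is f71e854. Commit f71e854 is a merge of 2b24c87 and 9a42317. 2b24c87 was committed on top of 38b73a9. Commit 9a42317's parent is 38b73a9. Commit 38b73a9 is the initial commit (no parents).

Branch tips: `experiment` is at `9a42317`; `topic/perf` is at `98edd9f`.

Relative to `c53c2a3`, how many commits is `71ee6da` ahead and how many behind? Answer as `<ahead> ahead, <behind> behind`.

4 ahead, 1 behind

Reachable from 71ee6da: {2b24c87, 38b73a9, 71ee6da, 98edd9f, 9a42317, f71e854}.
Reachable from c53c2a3: {2b24c87, 38b73a9, c53c2a3}.
Only in 71ee6da's history (ahead): {71ee6da, 98edd9f, 9a42317, f71e854} — 4.
Only in c53c2a3's history (behind): {c53c2a3} — 1.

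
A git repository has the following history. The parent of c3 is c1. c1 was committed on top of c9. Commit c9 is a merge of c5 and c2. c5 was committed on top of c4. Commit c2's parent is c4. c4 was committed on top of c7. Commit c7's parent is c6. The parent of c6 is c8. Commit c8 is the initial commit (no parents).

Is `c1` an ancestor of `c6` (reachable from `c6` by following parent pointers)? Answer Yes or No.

Ancestors of c6: {c6, c8}.
c1 is not in that set, so it is not an ancestor of c6.

No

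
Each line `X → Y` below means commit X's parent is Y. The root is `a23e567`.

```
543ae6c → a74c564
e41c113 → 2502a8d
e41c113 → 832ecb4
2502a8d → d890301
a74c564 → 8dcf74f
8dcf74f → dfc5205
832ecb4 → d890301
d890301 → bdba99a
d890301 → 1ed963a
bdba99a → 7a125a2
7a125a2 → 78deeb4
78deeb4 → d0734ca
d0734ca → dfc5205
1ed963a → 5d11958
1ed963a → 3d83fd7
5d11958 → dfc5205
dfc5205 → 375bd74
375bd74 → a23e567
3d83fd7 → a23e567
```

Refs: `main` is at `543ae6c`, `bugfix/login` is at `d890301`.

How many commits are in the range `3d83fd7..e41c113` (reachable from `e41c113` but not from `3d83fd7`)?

12

Reachable from e41c113: {1ed963a, 2502a8d, 375bd74, 3d83fd7, 5d11958, 78deeb4, 7a125a2, 832ecb4, a23e567, bdba99a, d0734ca, d890301, dfc5205, e41c113}.
Reachable from 3d83fd7: {3d83fd7, a23e567}.
In e41c113's history but not 3d83fd7's: {1ed963a, 2502a8d, 375bd74, 5d11958, 78deeb4, 7a125a2, 832ecb4, bdba99a, d0734ca, d890301, dfc5205, e41c113} — 12 commits.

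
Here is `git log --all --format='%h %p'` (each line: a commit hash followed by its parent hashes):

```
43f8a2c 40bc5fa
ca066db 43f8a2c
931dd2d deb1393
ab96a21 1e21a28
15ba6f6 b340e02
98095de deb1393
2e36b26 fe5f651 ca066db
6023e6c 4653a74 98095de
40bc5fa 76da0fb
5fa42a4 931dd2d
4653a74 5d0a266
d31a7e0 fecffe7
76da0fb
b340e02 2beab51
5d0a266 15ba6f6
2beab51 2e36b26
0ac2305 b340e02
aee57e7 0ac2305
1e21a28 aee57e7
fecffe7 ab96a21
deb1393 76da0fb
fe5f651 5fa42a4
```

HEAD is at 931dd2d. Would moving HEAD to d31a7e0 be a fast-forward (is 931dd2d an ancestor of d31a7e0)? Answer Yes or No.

A fast-forward from 931dd2d to d31a7e0 is possible iff 931dd2d is an ancestor of d31a7e0.
Ancestors of d31a7e0: {0ac2305, 1e21a28, 2beab51, 2e36b26, 40bc5fa, 43f8a2c, 5fa42a4, 76da0fb, 931dd2d, ab96a21, aee57e7, b340e02, ca066db, d31a7e0, deb1393, fe5f651, fecffe7}.
931dd2d is among them, so fast-forward is possible.

Yes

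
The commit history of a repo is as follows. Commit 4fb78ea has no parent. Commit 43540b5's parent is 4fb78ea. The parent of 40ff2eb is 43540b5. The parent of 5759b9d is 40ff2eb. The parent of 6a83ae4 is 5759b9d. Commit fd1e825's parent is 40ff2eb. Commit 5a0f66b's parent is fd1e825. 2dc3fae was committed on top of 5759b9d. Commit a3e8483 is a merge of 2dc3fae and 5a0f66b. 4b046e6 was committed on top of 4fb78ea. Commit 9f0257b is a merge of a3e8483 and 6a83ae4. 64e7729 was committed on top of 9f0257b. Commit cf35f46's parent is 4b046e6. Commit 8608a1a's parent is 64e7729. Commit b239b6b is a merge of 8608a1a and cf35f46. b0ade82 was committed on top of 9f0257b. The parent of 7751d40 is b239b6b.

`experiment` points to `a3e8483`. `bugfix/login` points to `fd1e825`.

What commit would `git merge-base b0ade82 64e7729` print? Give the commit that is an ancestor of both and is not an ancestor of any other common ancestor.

Ancestors of b0ade82: {2dc3fae, 40ff2eb, 43540b5, 4fb78ea, 5759b9d, 5a0f66b, 6a83ae4, 9f0257b, a3e8483, b0ade82, fd1e825}.
Ancestors of 64e7729: {2dc3fae, 40ff2eb, 43540b5, 4fb78ea, 5759b9d, 5a0f66b, 64e7729, 6a83ae4, 9f0257b, a3e8483, fd1e825}.
Common ancestors: {2dc3fae, 40ff2eb, 43540b5, 4fb78ea, 5759b9d, 5a0f66b, 6a83ae4, 9f0257b, a3e8483, fd1e825}.
Among these, 9f0257b is not an ancestor of any other common ancestor — it is the merge base.

9f0257b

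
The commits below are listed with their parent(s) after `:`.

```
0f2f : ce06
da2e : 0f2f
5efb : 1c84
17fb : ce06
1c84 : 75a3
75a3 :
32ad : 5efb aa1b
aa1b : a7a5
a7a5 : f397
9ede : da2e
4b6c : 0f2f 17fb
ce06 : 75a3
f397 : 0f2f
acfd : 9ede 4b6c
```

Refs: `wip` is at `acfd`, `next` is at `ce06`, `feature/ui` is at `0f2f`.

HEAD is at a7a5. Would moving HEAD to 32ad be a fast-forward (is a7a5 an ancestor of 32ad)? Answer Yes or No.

A fast-forward from a7a5 to 32ad is possible iff a7a5 is an ancestor of 32ad.
Ancestors of 32ad: {0f2f, 1c84, 32ad, 5efb, 75a3, a7a5, aa1b, ce06, f397}.
a7a5 is among them, so fast-forward is possible.

Yes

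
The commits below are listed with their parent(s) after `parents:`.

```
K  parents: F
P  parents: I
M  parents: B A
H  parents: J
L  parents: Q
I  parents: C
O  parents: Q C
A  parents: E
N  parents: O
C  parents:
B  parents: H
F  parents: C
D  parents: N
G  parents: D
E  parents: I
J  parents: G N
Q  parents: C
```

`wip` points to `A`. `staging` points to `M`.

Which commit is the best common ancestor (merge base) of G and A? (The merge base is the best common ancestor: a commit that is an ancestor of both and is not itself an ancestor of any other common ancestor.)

C

Ancestors of G: {C, D, G, N, O, Q}.
Ancestors of A: {A, C, E, I}.
Common ancestors: {C}.
The only common ancestor is C, so it is the merge base.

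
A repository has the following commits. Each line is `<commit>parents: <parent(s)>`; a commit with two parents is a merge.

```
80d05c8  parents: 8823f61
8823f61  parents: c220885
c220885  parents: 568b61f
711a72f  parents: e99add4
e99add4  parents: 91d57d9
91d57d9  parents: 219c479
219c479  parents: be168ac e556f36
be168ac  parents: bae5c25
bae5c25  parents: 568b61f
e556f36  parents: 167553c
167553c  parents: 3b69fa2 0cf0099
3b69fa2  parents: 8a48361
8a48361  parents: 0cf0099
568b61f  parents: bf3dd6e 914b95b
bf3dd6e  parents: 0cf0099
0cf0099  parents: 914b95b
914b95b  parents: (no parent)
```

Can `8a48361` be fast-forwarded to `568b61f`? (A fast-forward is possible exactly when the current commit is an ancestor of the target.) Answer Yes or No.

A fast-forward from 8a48361 to 568b61f is possible iff 8a48361 is an ancestor of 568b61f.
Ancestors of 568b61f: {0cf0099, 568b61f, 914b95b, bf3dd6e}.
8a48361 is not among them, so fast-forward is not possible.

No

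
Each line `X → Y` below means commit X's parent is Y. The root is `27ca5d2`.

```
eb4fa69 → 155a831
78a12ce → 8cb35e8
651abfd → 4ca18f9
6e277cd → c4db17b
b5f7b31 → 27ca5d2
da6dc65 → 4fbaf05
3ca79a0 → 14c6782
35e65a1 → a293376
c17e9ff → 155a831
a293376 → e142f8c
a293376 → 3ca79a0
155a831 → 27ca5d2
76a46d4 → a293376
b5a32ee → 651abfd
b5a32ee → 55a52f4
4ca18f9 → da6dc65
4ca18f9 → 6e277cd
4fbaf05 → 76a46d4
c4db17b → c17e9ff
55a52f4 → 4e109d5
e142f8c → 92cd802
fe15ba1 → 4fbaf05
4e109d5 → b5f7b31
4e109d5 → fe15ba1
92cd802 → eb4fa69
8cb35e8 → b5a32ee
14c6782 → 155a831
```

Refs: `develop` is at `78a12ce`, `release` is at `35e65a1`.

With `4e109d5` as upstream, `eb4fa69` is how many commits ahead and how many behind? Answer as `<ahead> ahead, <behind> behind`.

0 ahead, 10 behind

Reachable from eb4fa69: {155a831, 27ca5d2, eb4fa69}.
Reachable from 4e109d5: {14c6782, 155a831, 27ca5d2, 3ca79a0, 4e109d5, 4fbaf05, 76a46d4, 92cd802, a293376, b5f7b31, e142f8c, eb4fa69, fe15ba1}.
Only in eb4fa69's history (ahead): {} — 0.
Only in 4e109d5's history (behind): {14c6782, 3ca79a0, 4e109d5, 4fbaf05, 76a46d4, 92cd802, a293376, b5f7b31, e142f8c, fe15ba1} — 10.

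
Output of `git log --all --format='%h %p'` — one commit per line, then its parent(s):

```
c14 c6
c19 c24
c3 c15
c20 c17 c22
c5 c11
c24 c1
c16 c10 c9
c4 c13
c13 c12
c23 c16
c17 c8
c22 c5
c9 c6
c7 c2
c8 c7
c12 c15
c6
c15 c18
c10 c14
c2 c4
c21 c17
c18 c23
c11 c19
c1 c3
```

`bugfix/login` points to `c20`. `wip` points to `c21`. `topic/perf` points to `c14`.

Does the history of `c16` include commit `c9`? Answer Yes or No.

Yes

Ancestors of c16 (commits reachable by following parents): {c10, c14, c16, c6, c9}.
c9 is in that set, so it is an ancestor of c16.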